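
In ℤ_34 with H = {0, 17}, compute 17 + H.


17 + H = {17 + h (mod 34) : h ∈ H}
17+0=17, 17+17=0
17 + H = {0, 17} = 0 + H

17 + H = {0, 17}


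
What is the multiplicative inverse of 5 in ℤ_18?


Use the extended Euclidean algorithm to write 1 = 5·s + 18·t; then s mod 18 is the inverse.
Euclidean algorithm:
  5 = 0·18 + 5
  18 = 3·5 + 3
  5 = 1·3 + 2
  3 = 1·2 + 1
  2 = 2·1 + 0
gcd(5,18) = 1
Back-substitution gives: 5·(-7) + 18·(2) = 1
So 5⁻¹ ≡ -7 ≡ 11 (mod 18)
Check: 5 × 11 = 55 ≡ 1 (mod 18) ✓

5⁻¹ ≡ 11 (mod 18)


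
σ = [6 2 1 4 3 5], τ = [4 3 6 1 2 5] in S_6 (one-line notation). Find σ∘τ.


σ∘τ: apply τ first, then σ
1 →τ 4 →σ 4
2 →τ 3 →σ 1
3 →τ 6 →σ 5
4 →τ 1 →σ 6
5 →τ 2 →σ 2
6 →τ 5 →σ 3

σ∘τ = [4 1 5 6 2 3]


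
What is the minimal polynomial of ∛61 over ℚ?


∛61 satisfies x³ - 61 = 0, irreducible over ℚ (no rational root; 61 is not a perfect cube)

Minimal polynomial: x³ - 61


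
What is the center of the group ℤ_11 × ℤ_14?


Z(G) = {g ∈ G | gx = xg for all x ∈ G}
Direct product of abelian groups is abelian, so Z(G) = G

Z(ℤ_11 × ℤ_14) = ℤ_11 × ℤ_14


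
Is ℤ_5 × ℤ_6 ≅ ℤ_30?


Comparing ℤ_5 × ℤ_6 and ℤ_30:
gcd(5,6) = 1, so ℤ_5 × ℤ_6 ≅ ℤ_30 (CRT)

Yes, ℤ_5 × ℤ_6 ≅ ℤ_30


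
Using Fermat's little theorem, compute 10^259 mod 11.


Fermat's little theorem: if p is prime and gcd(a,p)=1, then a^(p-1) ≡ 1 (mod p)
p = 11 is prime, gcd(10,11) = 1
Reduce exponent: 259 mod 10 = 9
So 10^259 ≡ 10^9 (mod 11)
10^9 mod 11 = 10

10^259 ≡ 10 (mod 11)


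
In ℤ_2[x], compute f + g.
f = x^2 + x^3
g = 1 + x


Add coefficients mod 2:
x^0: 0 + 1 = 1 (mod 2)
x^1: 0 + 1 = 1 (mod 2)
x^2: 1 + 0 = 1 (mod 2)
x^3: 1 + 0 = 1 (mod 2)
Result: 1 + x + x^2 + x^3

f + g = 1 + x + x^2 + x^3


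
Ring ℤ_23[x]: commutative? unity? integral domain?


ℤ_23 is a field (n prime), so ℤ_23[x] is a commutative integral domain with unity
Commutative: Yes
Integral domain: Yes
Has unity: Yes

ℤ_23[x]: Commutative=Yes, Unity=Yes


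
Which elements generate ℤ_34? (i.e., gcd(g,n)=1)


g generates ℤ_n iff gcd(g,n) = 1
Prime factors of 34: 2, 17
Generators are g ∈ {1,...,33} not divisible by any of these primes.
Generators: {1, 3, 5, 7, 9, 11, 13, 15, 19, 21, 23, 25, 27, 29, 31, 33}
Number of generators = φ(34) = 16

Generators of ℤ_34 = {1, 3, 5, 7, 9, 11, 13, 15, 19, 21, 23, 25, 27, 29, 31, 33}


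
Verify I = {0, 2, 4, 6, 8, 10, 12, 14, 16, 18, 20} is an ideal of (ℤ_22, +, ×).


Check ideal conditions for I = {0, 2, 4, 6, 8, 10, 12, 14, 16, 18, 20} in ℤ_22:
(1) I is an additive subgroup? Yes
(2) For r ∈ ℤ_22 and a ∈ I: r·a ∈ I? Yes

Yes, I is an ideal of ℤ_22


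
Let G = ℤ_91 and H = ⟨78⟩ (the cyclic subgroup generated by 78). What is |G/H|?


|⟨78⟩| = n / gcd(78, 91) = 91 / 13 = 7
H is normal (ℤ_91 is abelian).
|G/H| = |G| / |H| = 91 / 7 = 13

|G/H| = 13


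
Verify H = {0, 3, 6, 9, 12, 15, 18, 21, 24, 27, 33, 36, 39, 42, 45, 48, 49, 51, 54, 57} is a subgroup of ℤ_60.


Subgroup test for H = {0, 3, 6, 9, 12, 15, 18, 21, 24, 27, 33, 36, 39, 42, 45, 48, 49, 51, 54, 57} in (ℤ_60, +):
(1) 0 ∈ H? Yes
(2) Closure: for all a,b ∈ H, (a+b) mod 60 ∈ H? No  [counterexample: 3 + 27 = 30 ∉ H]
(3) Inverses: for all a ∈ H, -a mod 60 ∈ H? No

No, H is not a subgroup of ℤ_60


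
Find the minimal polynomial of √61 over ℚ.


√61 satisfies x² - 61 = 0, irreducible over ℚ since 61 is squarefree

Minimal polynomial: x² - 61


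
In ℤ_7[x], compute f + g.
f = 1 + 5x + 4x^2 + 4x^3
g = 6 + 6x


Add coefficients mod 7:
x^0: 1 + 6 = 0 (mod 7)
x^1: 5 + 6 = 4 (mod 7)
x^2: 4 + 0 = 4 (mod 7)
x^3: 4 + 0 = 4 (mod 7)
Result: 4x + 4x^2 + 4x^3

f + g = 4x + 4x^2 + 4x^3


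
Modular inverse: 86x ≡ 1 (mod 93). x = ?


Use the extended Euclidean algorithm to write 1 = 86·s + 93·t; then s mod 93 is the inverse.
Euclidean algorithm:
  86 = 0·93 + 86
  93 = 1·86 + 7
  86 = 12·7 + 2
  7 = 3·2 + 1
  2 = 2·1 + 0
gcd(86,93) = 1
Back-substitution gives: 86·(-40) + 93·(37) = 1
So 86⁻¹ ≡ -40 ≡ 53 (mod 93)
Check: 86 × 53 = 4558 ≡ 1 (mod 93) ✓

86⁻¹ ≡ 53 (mod 93)


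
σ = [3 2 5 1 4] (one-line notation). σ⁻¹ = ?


To find σ⁻¹, swap domain and range:
σ(1) = 3 → σ⁻¹(3) = 1
σ(2) = 2 → σ⁻¹(2) = 2
σ(3) = 5 → σ⁻¹(5) = 3
σ(4) = 1 → σ⁻¹(1) = 4
σ(5) = 4 → σ⁻¹(4) = 5

σ⁻¹ = [4 2 1 5 3]


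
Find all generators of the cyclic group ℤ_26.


g generates ℤ_n iff gcd(g,n) = 1
Prime factors of 26: 2, 13
Generators are g ∈ {1,...,25} not divisible by any of these primes.
Generators: {1, 3, 5, 7, 9, 11, 15, 17, 19, 21, 23, 25}
Number of generators = φ(26) = 12

Generators of ℤ_26 = {1, 3, 5, 7, 9, 11, 15, 17, 19, 21, 23, 25}


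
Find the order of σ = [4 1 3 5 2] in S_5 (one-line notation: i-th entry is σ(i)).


Cycle decomposition: (1 4 5 2)
Cycle lengths: 4
Order = lcm(4) = 4

ord(σ) = 4


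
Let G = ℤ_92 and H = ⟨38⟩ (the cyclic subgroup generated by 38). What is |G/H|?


|⟨38⟩| = n / gcd(38, 92) = 92 / 2 = 46
H is normal (ℤ_92 is abelian).
|G/H| = |G| / |H| = 92 / 46 = 2

|G/H| = 2


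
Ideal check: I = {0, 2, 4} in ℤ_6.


Check ideal conditions for I = {0, 2, 4} in ℤ_6:
(1) I is an additive subgroup? Yes
(2) For r ∈ ℤ_6 and a ∈ I: r·a ∈ I? Yes

Yes, I is an ideal of ℤ_6


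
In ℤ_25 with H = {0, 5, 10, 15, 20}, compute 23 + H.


23 + H = {23 + h (mod 25) : h ∈ H}
23+0=23, 23+5=3, 23+10=8, 23+15=13, 23+20=18
23 + H = {3, 8, 13, 18, 23} = 3 + H

23 + H = {3, 8, 13, 18, 23}


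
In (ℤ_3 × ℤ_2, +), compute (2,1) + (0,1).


Operation: componentwise addition mod (3, 2)
(2,1) + (0,1) = ((a₁+b₁) mod 3, (a₂+b₂) mod 2) with a = (2,1), b = (0,1)

(2,1) + (0,1) = (2,0)


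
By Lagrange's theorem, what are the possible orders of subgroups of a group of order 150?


Lagrange's theorem: |H| divides |G|
|G| = 150
Divisors of 150: 1, 2, 3, 5, 6, 10, 15, 25, 30, 50, 75, 150

Possible subgroup orders: {1, 2, 3, 5, 6, 10, 15, 25, 30, 50, 75, 150}


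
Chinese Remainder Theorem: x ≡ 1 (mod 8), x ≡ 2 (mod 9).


m₁ = 8, m₂ = 9, gcd = 1, so CRT applies. M = m₁·m₂ = 72
Let M₁ = M/m₁ = 9, M₂ = M/m₂ = 8
Find y₁ ≡ M₁⁻¹ (mod m₁): 9⁻¹ ≡ 1 (mod 8)
Find y₂ ≡ M₂⁻¹ (mod m₂): 8⁻¹ ≡ 8 (mod 9)
x = a₁·M₁·y₁ + a₂·M₂·y₂ = 1·9·1 + 2·8·8 = 137
Reduce mod 72: x ≡ 65
Check: 65 mod 8 = 1 ✓, 65 mod 9 = 2 ✓

x ≡ 65 (mod 72)


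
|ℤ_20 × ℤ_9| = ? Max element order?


|ℤ_20 × ℤ_9| = 20 × 9 = 180
Max element order = lcm(20,9) = 180
Cyclic? Yes (gcd=1)

|ℤ_20×ℤ_9| = 180, max element order = 180


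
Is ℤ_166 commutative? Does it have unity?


ℤ_166 is a commutative ring with unity 1; 166 = 2×83 is composite, so 2·83 ≡ 0 gives zero divisors (not an integral domain)
Commutative: Yes
Integral domain: No
Has unity: Yes

ℤ_166: Commutative=Yes, Unity=Yes


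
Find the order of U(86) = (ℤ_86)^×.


U(n) is the group of units mod n; |U(n)| = φ(n)
|U(86)| = φ(86) = 42

|U(86) = (ℤ_86)^×| = 42


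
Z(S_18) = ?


Z(G) = {g ∈ G | gx = xg for all x ∈ G}
S_n is non-abelian for n ≥ 3; Z(S_18) is trivial

Z(S_18) = {e}


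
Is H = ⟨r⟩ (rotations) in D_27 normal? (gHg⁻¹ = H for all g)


H = ⟨r⟩ (rotations) in D_27
The rotation subgroup ⟨r⟩ has index 2 in D_27, so it is normal

Yes, normal subgroup


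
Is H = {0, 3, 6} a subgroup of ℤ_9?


Subgroup test for H = {0, 3, 6} in (ℤ_9, +):
(1) 0 ∈ H? Yes
(2) Closure: for all a,b ∈ H, (a+b) mod 9 ∈ H? Yes
(3) Inverses: for all a ∈ H, -a mod 9 ∈ H? Yes

Yes, H is a subgroup of ℤ_9


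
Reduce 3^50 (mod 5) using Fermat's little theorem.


Fermat's little theorem: if p is prime and gcd(a,p)=1, then a^(p-1) ≡ 1 (mod p)
p = 5 is prime, gcd(3,5) = 1
Reduce exponent: 50 mod 4 = 2
So 3^50 ≡ 3^2 (mod 5)
3^2 mod 5 = 4

3^50 ≡ 4 (mod 5)


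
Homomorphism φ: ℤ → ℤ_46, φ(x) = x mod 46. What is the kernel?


Kernel = preimage of identity
ker(φ) = {x ∈ ℤ : x ≡ 0 (mod 46)} = 46ℤ = {0, ±46, ±92, ...}

ker(φ) = 46ℤ


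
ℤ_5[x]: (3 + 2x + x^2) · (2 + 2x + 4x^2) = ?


Expand and collect like terms; reduce coefficients mod 5:
x^0: 3·2 = 6 ≡ 1 (mod 5)
x^1: 3·2 + 2·2 = 10 ≡ 0 (mod 5)
x^2: 3·4 + 2·2 + 1·2 = 18 ≡ 3 (mod 5)
x^3: 2·4 + 1·2 = 10 ≡ 0 (mod 5)
x^4: 1·4 = 4 ≡ 4 (mod 5)
Result: 1 + 3x^2 + 4x^4

f · g = 1 + 3x^2 + 4x^4


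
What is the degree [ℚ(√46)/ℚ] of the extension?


√46 has minimal polynomial x² - 46 (irreducible over ℚ since 46 is squarefree)

[ℚ(√46)/ℚ] = 2


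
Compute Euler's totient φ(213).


Factor n: 213 = 3 × 71
φ(n) = n · ∏(1 - 1/p) over distinct primes p | n
φ(213) = 213 · (1 - 1/3) · (1 - 1/71) = 140

φ(213) = 140


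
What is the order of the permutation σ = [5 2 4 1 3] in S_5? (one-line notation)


Cycle decomposition: (1 5 3 4)
Cycle lengths: 4
Order = lcm(4) = 4

ord(σ) = 4


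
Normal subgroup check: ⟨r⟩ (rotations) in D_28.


H = ⟨r⟩ (rotations) in D_28
The rotation subgroup ⟨r⟩ has index 2 in D_28, so it is normal

Yes, normal subgroup


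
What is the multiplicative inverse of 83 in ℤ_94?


Use the extended Euclidean algorithm to write 1 = 83·s + 94·t; then s mod 94 is the inverse.
Euclidean algorithm:
  83 = 0·94 + 83
  94 = 1·83 + 11
  83 = 7·11 + 6
  11 = 1·6 + 5
  6 = 1·5 + 1
  5 = 5·1 + 0
gcd(83,94) = 1
Back-substitution gives: 83·(17) + 94·(-15) = 1
So 83⁻¹ ≡ 17 ≡ 17 (mod 94)
Check: 83 × 17 = 1411 ≡ 1 (mod 94) ✓

83⁻¹ ≡ 17 (mod 94)


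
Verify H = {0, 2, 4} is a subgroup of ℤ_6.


Subgroup test for H = {0, 2, 4} in (ℤ_6, +):
(1) 0 ∈ H? Yes
(2) Closure: for all a,b ∈ H, (a+b) mod 6 ∈ H? Yes
(3) Inverses: for all a ∈ H, -a mod 6 ∈ H? Yes

Yes, H is a subgroup of ℤ_6


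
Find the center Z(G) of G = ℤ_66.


Z(G) = {g ∈ G | gx = xg for all x ∈ G}
ℤ_66 is abelian, so Z(G) = G

Z(ℤ_66) = ℤ_66


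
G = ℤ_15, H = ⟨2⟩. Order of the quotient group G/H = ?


|⟨2⟩| = n / gcd(2, 15) = 15 / 1 = 15
H is normal (ℤ_15 is abelian).
|G/H| = |G| / |H| = 15 / 15 = 1

|G/H| = 1


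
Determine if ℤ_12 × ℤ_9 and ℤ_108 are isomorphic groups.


Comparing ℤ_12 × ℤ_9 and ℤ_108:
gcd(12,9) = 3 ≠ 1. Max element order in ℤ_12×ℤ_9 is lcm(12,9) = 36 < 108, so it has no element of order 108

No, ℤ_12 × ℤ_9 ≇ ℤ_108


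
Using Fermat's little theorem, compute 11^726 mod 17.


Fermat's little theorem: if p is prime and gcd(a,p)=1, then a^(p-1) ≡ 1 (mod p)
p = 17 is prime, gcd(11,17) = 1
Reduce exponent: 726 mod 16 = 6
So 11^726 ≡ 11^6 (mod 17)
11^6 mod 17 = 8

11^726 ≡ 8 (mod 17)


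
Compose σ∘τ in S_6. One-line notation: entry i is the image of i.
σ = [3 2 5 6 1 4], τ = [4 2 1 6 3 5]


σ∘τ: apply τ first, then σ
1 →τ 4 →σ 6
2 →τ 2 →σ 2
3 →τ 1 →σ 3
4 →τ 6 →σ 4
5 →τ 3 →σ 5
6 →τ 5 →σ 1

σ∘τ = [6 2 3 4 5 1]


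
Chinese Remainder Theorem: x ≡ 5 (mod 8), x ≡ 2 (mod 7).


m₁ = 8, m₂ = 7, gcd = 1, so CRT applies. M = m₁·m₂ = 56
Let M₁ = M/m₁ = 7, M₂ = M/m₂ = 8
Find y₁ ≡ M₁⁻¹ (mod m₁): 7⁻¹ ≡ 7 (mod 8)
Find y₂ ≡ M₂⁻¹ (mod m₂): 8⁻¹ ≡ 1 (mod 7)
x = a₁·M₁·y₁ + a₂·M₂·y₂ = 5·7·7 + 2·8·1 = 261
Reduce mod 56: x ≡ 37
Check: 37 mod 8 = 5 ✓, 37 mod 7 = 2 ✓

x ≡ 37 (mod 56)


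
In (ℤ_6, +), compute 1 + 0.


Operation: addition mod 6
1 + 0 = (a + b) mod 6 with a = 1, b = 0

1 + 0 = 1


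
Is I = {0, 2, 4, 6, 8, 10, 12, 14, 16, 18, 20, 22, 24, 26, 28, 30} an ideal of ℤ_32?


Check ideal conditions for I = {0, 2, 4, 6, 8, 10, 12, 14, 16, 18, 20, 22, 24, 26, 28, 30} in ℤ_32:
(1) I is an additive subgroup? Yes
(2) For r ∈ ℤ_32 and a ∈ I: r·a ∈ I? Yes

Yes, I is an ideal of ℤ_32


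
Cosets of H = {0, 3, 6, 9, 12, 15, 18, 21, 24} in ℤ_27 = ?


H = {0, 3, 6, 9, 12, 15, 18, 21, 24}, |H| = 9
Number of cosets = |G|/|H| = 27/9 = 3
0 + H = {0, 3, 6, 9, 12, 15, 18, 21, 24}
1 + H = {1, 4, 7, 10, 13, 16, 19, 22, 25}
2 + H = {2, 5, 8, 11, 14, 17, 20, 23, 26}

Cosets: 0+H={0,3,6,9,12,15,18,21,24}; 1+H={1,4,7,10,13,16,19,22,25}; 2+H={2,5,8,11,14,17,20,23,26}


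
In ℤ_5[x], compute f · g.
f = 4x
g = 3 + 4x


Expand and collect like terms; reduce coefficients mod 5:
x^0: 0·3 = 0 ≡ 0 (mod 5)
x^1: 0·4 + 4·3 = 12 ≡ 2 (mod 5)
x^2: 4·4 = 16 ≡ 1 (mod 5)
Result: 2x + x^2

f · g = 2x + x^2


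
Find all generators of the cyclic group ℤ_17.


g generates ℤ_n iff gcd(g,n) = 1
Prime factors of 17: 17
Generators are g ∈ {1,...,16} not divisible by any of these primes.
Generators: {1, 2, 3, 4, 5, 6, 7, 8, 9, 10, 11, 12, 13, 14, 15, 16}
Number of generators = φ(17) = 16

Generators of ℤ_17 = {1, 2, 3, 4, 5, 6, 7, 8, 9, 10, 11, 12, 13, 14, 15, 16}


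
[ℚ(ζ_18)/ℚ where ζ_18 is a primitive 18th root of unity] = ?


[ℚ(ζ_n):ℚ] = deg Φ_n(x) = φ(n). Here φ(18) = 6

[ℚ(ζ_18)/ℚ where ζ_18 is a primitive 18th root of unity] = 6


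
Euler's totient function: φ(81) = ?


Factor n: 81 = 3^4
φ(n) = n · ∏(1 - 1/p) over distinct primes p | n
φ(81) = 81 · (1 - 1/3) = 54

φ(81) = 54


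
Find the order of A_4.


|A_n| = n!/2 (even permutations)
|A_4| = 4!/2 = 24/2 = 12

|A_4| = 12


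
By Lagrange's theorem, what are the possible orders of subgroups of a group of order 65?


Lagrange's theorem: |H| divides |G|
|G| = 65
Divisors of 65: 1, 5, 13, 65

Possible subgroup orders: {1, 5, 13, 65}


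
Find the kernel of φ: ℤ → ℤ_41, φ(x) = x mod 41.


Kernel = preimage of identity
ker(φ) = {x ∈ ℤ : x ≡ 0 (mod 41)} = 41ℤ = {0, ±41, ±82, ...}

ker(φ) = 41ℤ


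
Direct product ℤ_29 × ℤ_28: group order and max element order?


|ℤ_29 × ℤ_28| = 29 × 28 = 812
Max element order = lcm(29,28) = 812
Cyclic? Yes (gcd=1)

|ℤ_29×ℤ_28| = 812, max element order = 812


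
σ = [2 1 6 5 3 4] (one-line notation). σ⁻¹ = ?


To find σ⁻¹, swap domain and range:
σ(1) = 2 → σ⁻¹(2) = 1
σ(2) = 1 → σ⁻¹(1) = 2
σ(3) = 6 → σ⁻¹(6) = 3
σ(4) = 5 → σ⁻¹(5) = 4
σ(5) = 3 → σ⁻¹(3) = 5
σ(6) = 4 → σ⁻¹(4) = 6

σ⁻¹ = [2 1 5 6 4 3]


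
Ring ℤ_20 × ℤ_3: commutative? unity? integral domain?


Direct product ring; commutative with unity (1,1); but (1,0)·(0,1) = (0,0) gives zero divisors, so not an integral domain
Commutative: Yes
Integral domain: No
Has unity: Yes

ℤ_20 × ℤ_3: Commutative=Yes, Unity=Yes


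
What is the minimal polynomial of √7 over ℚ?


√7 satisfies x² - 7 = 0, irreducible over ℚ since 7 is squarefree

Minimal polynomial: x² - 7


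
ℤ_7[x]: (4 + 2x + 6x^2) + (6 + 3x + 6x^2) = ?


Add coefficients mod 7:
x^0: 4 + 6 = 3 (mod 7)
x^1: 2 + 3 = 5 (mod 7)
x^2: 6 + 6 = 5 (mod 7)
Result: 3 + 5x + 5x^2

f + g = 3 + 5x + 5x^2


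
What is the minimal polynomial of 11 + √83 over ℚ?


Let α = 11 + √83. Then α - 11 = √83, so (α - 11)² = 83, giving α² - 22α + 38 = 0. Degree 2 and α ∉ ℚ, so this is the minimal polynomial.

Minimal polynomial: x² - 22x + 38


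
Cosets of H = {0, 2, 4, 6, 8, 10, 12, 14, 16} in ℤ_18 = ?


H = {0, 2, 4, 6, 8, 10, 12, 14, 16}, |H| = 9
Number of cosets = |G|/|H| = 18/9 = 2
0 + H = {0, 2, 4, 6, 8, 10, 12, 14, 16}
1 + H = {1, 3, 5, 7, 9, 11, 13, 15, 17}

Cosets: 0+H={0,2,4,6,8,10,12,14,16}; 1+H={1,3,5,7,9,11,13,15,17}


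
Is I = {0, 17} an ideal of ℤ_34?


Check ideal conditions for I = {0, 17} in ℤ_34:
(1) I is an additive subgroup? Yes
(2) For r ∈ ℤ_34 and a ∈ I: r·a ∈ I? Yes

Yes, I is an ideal of ℤ_34


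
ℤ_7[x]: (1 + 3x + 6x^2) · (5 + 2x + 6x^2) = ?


Expand and collect like terms; reduce coefficients mod 7:
x^0: 1·5 = 5 ≡ 5 (mod 7)
x^1: 1·2 + 3·5 = 17 ≡ 3 (mod 7)
x^2: 1·6 + 3·2 + 6·5 = 42 ≡ 0 (mod 7)
x^3: 3·6 + 6·2 = 30 ≡ 2 (mod 7)
x^4: 6·6 = 36 ≡ 1 (mod 7)
Result: 5 + 3x + 2x^3 + x^4

f · g = 5 + 3x + 2x^3 + x^4


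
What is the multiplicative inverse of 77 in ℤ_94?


Use the extended Euclidean algorithm to write 1 = 77·s + 94·t; then s mod 94 is the inverse.
Euclidean algorithm:
  77 = 0·94 + 77
  94 = 1·77 + 17
  77 = 4·17 + 9
  17 = 1·9 + 8
  9 = 1·8 + 1
  8 = 8·1 + 0
gcd(77,94) = 1
Back-substitution gives: 77·(11) + 94·(-9) = 1
So 77⁻¹ ≡ 11 ≡ 11 (mod 94)
Check: 77 × 11 = 847 ≡ 1 (mod 94) ✓

77⁻¹ ≡ 11 (mod 94)


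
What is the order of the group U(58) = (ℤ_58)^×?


U(n) is the group of units mod n; |U(n)| = φ(n)
|U(58)| = φ(58) = 28

|U(58) = (ℤ_58)^×| = 28


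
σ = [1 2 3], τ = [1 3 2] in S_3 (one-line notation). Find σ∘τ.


σ∘τ: apply τ first, then σ
1 →τ 1 →σ 1
2 →τ 3 →σ 3
3 →τ 2 →σ 2

σ∘τ = [1 3 2]


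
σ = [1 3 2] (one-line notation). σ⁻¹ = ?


To find σ⁻¹, swap domain and range:
σ(1) = 1 → σ⁻¹(1) = 1
σ(2) = 3 → σ⁻¹(3) = 2
σ(3) = 2 → σ⁻¹(2) = 3

σ⁻¹ = [1 3 2]


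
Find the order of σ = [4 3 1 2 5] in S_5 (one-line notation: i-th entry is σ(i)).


Cycle decomposition: (1 4 2 3)
Cycle lengths: 4
Order = lcm(4) = 4

ord(σ) = 4


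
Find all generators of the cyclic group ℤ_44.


g generates ℤ_n iff gcd(g,n) = 1
Prime factors of 44: 2, 11
Generators are g ∈ {1,...,43} not divisible by any of these primes.
Generators: {1, 3, 5, 7, 9, 13, 15, 17, 19, 21, 23, 25, 27, 29, 31, 35, 37, 39, 41, 43}
Number of generators = φ(44) = 20

Generators of ℤ_44 = {1, 3, 5, 7, 9, 13, 15, 17, 19, 21, 23, 25, 27, 29, 31, 35, 37, 39, 41, 43}


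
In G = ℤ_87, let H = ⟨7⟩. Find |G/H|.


|⟨7⟩| = n / gcd(7, 87) = 87 / 1 = 87
H is normal (ℤ_87 is abelian).
|G/H| = |G| / |H| = 87 / 87 = 1

|G/H| = 1


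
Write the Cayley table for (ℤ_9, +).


Elements: {0, 1, 2, 3, 4, 5, 6, 7, 8}
Operation: addition mod 9
Entry (a, b) = (a + b) mod 9

Cayley table:
  | 0 | 1 | 2 | 3 | 4 | 5 | 6 | 7 | 8
0 | 0 | 1 | 2 | 3 | 4 | 5 | 6 | 7 | 8
1 | 1 | 2 | 3 | 4 | 5 | 6 | 7 | 8 | 0
2 | 2 | 3 | 4 | 5 | 6 | 7 | 8 | 0 | 1
3 | 3 | 4 | 5 | 6 | 7 | 8 | 0 | 1 | 2
4 | 4 | 5 | 6 | 7 | 8 | 0 | 1 | 2 | 3
5 | 5 | 6 | 7 | 8 | 0 | 1 | 2 | 3 | 4
6 | 6 | 7 | 8 | 0 | 1 | 2 | 3 | 4 | 5
7 | 7 | 8 | 0 | 1 | 2 | 3 | 4 | 5 | 6
8 | 8 | 0 | 1 | 2 | 3 | 4 | 5 | 6 | 7


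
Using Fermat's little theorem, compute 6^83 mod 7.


Fermat's little theorem: if p is prime and gcd(a,p)=1, then a^(p-1) ≡ 1 (mod p)
p = 7 is prime, gcd(6,7) = 1
Reduce exponent: 83 mod 6 = 5
So 6^83 ≡ 6^5 (mod 7)
6^5 mod 7 = 6

6^83 ≡ 6 (mod 7)


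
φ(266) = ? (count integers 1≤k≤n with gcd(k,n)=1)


Factor n: 266 = 2 × 7 × 19
φ(n) = n · ∏(1 - 1/p) over distinct primes p | n
φ(266) = 266 · (1 - 1/2) · (1 - 1/7) · (1 - 1/19) = 108

φ(266) = 108


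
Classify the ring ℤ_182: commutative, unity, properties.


ℤ_182 is a commutative ring with unity 1; 182 = 2×91 is composite, so 2·91 ≡ 0 gives zero divisors (not an integral domain)
Commutative: Yes
Integral domain: No
Has unity: Yes

ℤ_182: Commutative=Yes, Unity=Yes


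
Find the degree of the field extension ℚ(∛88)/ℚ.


∛88 has minimal polynomial x³ - 88 (irreducible over ℚ since 88 is not a perfect cube)

[ℚ(∛88)/ℚ] = 3


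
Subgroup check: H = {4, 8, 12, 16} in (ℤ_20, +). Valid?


Subgroup test for H = {4, 8, 12, 16} in (ℤ_20, +):
(1) 0 ∈ H? No
(2) Closure: for all a,b ∈ H, (a+b) mod 20 ∈ H? No  [counterexample: 4 + 16 = 0 ∉ H]
(3) Inverses: for all a ∈ H, -a mod 20 ∈ H? Yes

No, H is not a subgroup of ℤ_20


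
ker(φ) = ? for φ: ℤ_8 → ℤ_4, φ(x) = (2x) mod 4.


Kernel = preimage of identity
ker(φ) = {x ∈ ℤ_8 : 2x ≡ 0 (mod 4)}. Since 4 | 8, φ is well-defined. The kernel is the cyclic subgroup ⟨2⟩ of ℤ_8 (order 4), i.e. {0, 2, 4, 6}

ker(φ) = {0, 2, 4, 6}


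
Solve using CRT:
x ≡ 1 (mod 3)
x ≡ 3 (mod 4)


m₁ = 3, m₂ = 4, gcd = 1, so CRT applies. M = m₁·m₂ = 12
Let M₁ = M/m₁ = 4, M₂ = M/m₂ = 3
Find y₁ ≡ M₁⁻¹ (mod m₁): 4⁻¹ ≡ 1 (mod 3)
Find y₂ ≡ M₂⁻¹ (mod m₂): 3⁻¹ ≡ 3 (mod 4)
x = a₁·M₁·y₁ + a₂·M₂·y₂ = 1·4·1 + 3·3·3 = 31
Reduce mod 12: x ≡ 7
Check: 7 mod 3 = 1 ✓, 7 mod 4 = 3 ✓

x ≡ 7 (mod 12)


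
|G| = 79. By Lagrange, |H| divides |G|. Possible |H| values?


Lagrange's theorem: |H| divides |G|
|G| = 79
Divisors of 79: 1, 79

Possible subgroup orders: {1, 79}


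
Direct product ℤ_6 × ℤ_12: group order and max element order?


|ℤ_6 × ℤ_12| = 6 × 12 = 72
Max element order = lcm(6,12) = 12
Cyclic? No (gcd=6)

|ℤ_6×ℤ_12| = 72, max element order = 12


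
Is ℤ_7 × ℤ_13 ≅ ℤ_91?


Comparing ℤ_7 × ℤ_13 and ℤ_91:
gcd(7,13) = 1, so ℤ_7 × ℤ_13 ≅ ℤ_91 (CRT)

Yes, ℤ_7 × ℤ_13 ≅ ℤ_91


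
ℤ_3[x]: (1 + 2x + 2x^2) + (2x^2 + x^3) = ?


Add coefficients mod 3:
x^0: 1 + 0 = 1 (mod 3)
x^1: 2 + 0 = 2 (mod 3)
x^2: 2 + 2 = 1 (mod 3)
x^3: 0 + 1 = 1 (mod 3)
Result: 1 + 2x + x^2 + x^3

f + g = 1 + 2x + x^2 + x^3


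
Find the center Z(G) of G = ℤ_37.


Z(G) = {g ∈ G | gx = xg for all x ∈ G}
ℤ_37 is abelian, so Z(G) = G

Z(ℤ_37) = ℤ_37


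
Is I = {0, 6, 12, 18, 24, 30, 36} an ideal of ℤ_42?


Check ideal conditions for I = {0, 6, 12, 18, 24, 30, 36} in ℤ_42:
(1) I is an additive subgroup? Yes
(2) For r ∈ ℤ_42 and a ∈ I: r·a ∈ I? Yes

Yes, I is an ideal of ℤ_42


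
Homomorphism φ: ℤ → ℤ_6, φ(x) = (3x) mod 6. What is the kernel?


Kernel = preimage of identity
ker(φ) = {x ∈ ℤ : 3x ≡ 0 (mod 6)}. gcd(3,6) = 3, so 3x ≡ 0 (mod 6) ⟺ x ≡ 0 (mod 6/3 = 2). Hence ker(φ) = 2ℤ

ker(φ) = 2ℤ


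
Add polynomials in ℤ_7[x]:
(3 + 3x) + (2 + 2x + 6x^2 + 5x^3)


Add coefficients mod 7:
x^0: 3 + 2 = 5 (mod 7)
x^1: 3 + 2 = 5 (mod 7)
x^2: 0 + 6 = 6 (mod 7)
x^3: 0 + 5 = 5 (mod 7)
Result: 5 + 5x + 6x^2 + 5x^3

f + g = 5 + 5x + 6x^2 + 5x^3


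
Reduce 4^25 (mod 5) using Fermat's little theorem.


Fermat's little theorem: if p is prime and gcd(a,p)=1, then a^(p-1) ≡ 1 (mod p)
p = 5 is prime, gcd(4,5) = 1
Reduce exponent: 25 mod 4 = 1
So 4^25 ≡ 4^1 (mod 5)
4^1 mod 5 = 4

4^25 ≡ 4 (mod 5)


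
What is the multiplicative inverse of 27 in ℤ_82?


Use the extended Euclidean algorithm to write 1 = 27·s + 82·t; then s mod 82 is the inverse.
Euclidean algorithm:
  27 = 0·82 + 27
  82 = 3·27 + 1
  27 = 27·1 + 0
gcd(27,82) = 1
Back-substitution gives: 27·(-3) + 82·(1) = 1
So 27⁻¹ ≡ -3 ≡ 79 (mod 82)
Check: 27 × 79 = 2133 ≡ 1 (mod 82) ✓

27⁻¹ ≡ 79 (mod 82)


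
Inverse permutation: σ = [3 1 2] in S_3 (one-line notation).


To find σ⁻¹, swap domain and range:
σ(1) = 3 → σ⁻¹(3) = 1
σ(2) = 1 → σ⁻¹(1) = 2
σ(3) = 2 → σ⁻¹(2) = 3

σ⁻¹ = [2 3 1]


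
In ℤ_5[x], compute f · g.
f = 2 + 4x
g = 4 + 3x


Expand and collect like terms; reduce coefficients mod 5:
x^0: 2·4 = 8 ≡ 3 (mod 5)
x^1: 2·3 + 4·4 = 22 ≡ 2 (mod 5)
x^2: 4·3 = 12 ≡ 2 (mod 5)
Result: 3 + 2x + 2x^2

f · g = 3 + 2x + 2x^2


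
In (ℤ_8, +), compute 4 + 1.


Operation: addition mod 8
4 + 1 = (a + b) mod 8 with a = 4, b = 1

4 + 1 = 5


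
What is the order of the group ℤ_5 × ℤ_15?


|A × B| = |A| · |B|
|ℤ_5 × ℤ_15| = 5 × 15 = 75

|ℤ_5 × ℤ_15| = 75


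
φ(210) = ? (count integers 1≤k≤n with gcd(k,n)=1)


Factor n: 210 = 2 × 3 × 5 × 7
φ(n) = n · ∏(1 - 1/p) over distinct primes p | n
φ(210) = 210 · (1 - 1/2) · (1 - 1/3) · (1 - 1/5) · (1 - 1/7) = 48

φ(210) = 48


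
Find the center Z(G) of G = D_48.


Z(G) = {g ∈ G | gx = xg for all x ∈ G}
For even n, Z(D_n) = {e, r^(n/2)}: the 180° rotation r^24 commutes with every reflection and rotation

Z(D_48) = {e, r^24}


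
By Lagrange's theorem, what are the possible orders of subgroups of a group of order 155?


Lagrange's theorem: |H| divides |G|
|G| = 155
Divisors of 155: 1, 5, 31, 155

Possible subgroup orders: {1, 5, 31, 155}


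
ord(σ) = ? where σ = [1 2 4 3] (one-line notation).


Cycle decomposition: (3 4)
Cycle lengths: 2
Order = lcm(2) = 2

ord(σ) = 2


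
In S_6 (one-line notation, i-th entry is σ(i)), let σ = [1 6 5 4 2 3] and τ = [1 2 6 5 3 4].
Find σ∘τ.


σ∘τ: apply τ first, then σ
1 →τ 1 →σ 1
2 →τ 2 →σ 6
3 →τ 6 →σ 3
4 →τ 5 →σ 2
5 →τ 3 →σ 5
6 →τ 4 →σ 4

σ∘τ = [1 6 3 2 5 4]


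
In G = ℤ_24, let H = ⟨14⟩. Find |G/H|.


|⟨14⟩| = n / gcd(14, 24) = 24 / 2 = 12
H is normal (ℤ_24 is abelian).
|G/H| = |G| / |H| = 24 / 12 = 2

|G/H| = 2


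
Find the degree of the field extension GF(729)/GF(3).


GF(729) = GF(3^6), so the extension degree is 6

[GF(729)/GF(3)] = 6


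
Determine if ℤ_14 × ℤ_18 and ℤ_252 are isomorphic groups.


Comparing ℤ_14 × ℤ_18 and ℤ_252:
gcd(14,18) = 2 ≠ 1. Max element order in ℤ_14×ℤ_18 is lcm(14,18) = 126 < 252, so it has no element of order 252

No, ℤ_14 × ℤ_18 ≇ ℤ_252


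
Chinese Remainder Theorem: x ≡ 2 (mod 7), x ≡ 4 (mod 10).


m₁ = 7, m₂ = 10, gcd = 1, so CRT applies. M = m₁·m₂ = 70
Let M₁ = M/m₁ = 10, M₂ = M/m₂ = 7
Find y₁ ≡ M₁⁻¹ (mod m₁): 10⁻¹ ≡ 5 (mod 7)
Find y₂ ≡ M₂⁻¹ (mod m₂): 7⁻¹ ≡ 3 (mod 10)
x = a₁·M₁·y₁ + a₂·M₂·y₂ = 2·10·5 + 4·7·3 = 184
Reduce mod 70: x ≡ 44
Check: 44 mod 7 = 2 ✓, 44 mod 10 = 4 ✓

x ≡ 44 (mod 70)


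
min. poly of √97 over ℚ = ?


√97 satisfies x² - 97 = 0, irreducible over ℚ since 97 is squarefree

Minimal polynomial: x² - 97


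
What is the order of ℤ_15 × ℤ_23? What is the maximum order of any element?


|ℤ_15 × ℤ_23| = 15 × 23 = 345
Max element order = lcm(15,23) = 345
Cyclic? Yes (gcd=1)

|ℤ_15×ℤ_23| = 345, max element order = 345


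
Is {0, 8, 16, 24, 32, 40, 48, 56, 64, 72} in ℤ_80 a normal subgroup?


H = {0, 8, 16, 24, 32, 40, 48, 56, 64, 72} in ℤ_80
ℤ_80 is abelian; every subgroup of an abelian group is normal

Yes, normal subgroup


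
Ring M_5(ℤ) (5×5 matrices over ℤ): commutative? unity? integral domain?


Matrix multiplication is non-commutative for n ≥ 2; the identity matrix I is the unity; singular matrices give zero divisors, so not an integral domain
Commutative: No
Integral domain: No
Has unity: Yes

M_5(ℤ) (5×5 matrices over ℤ): Commutative=No, Unity=Yes


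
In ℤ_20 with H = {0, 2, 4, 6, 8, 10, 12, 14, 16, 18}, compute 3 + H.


3 + H = {3 + h (mod 20) : h ∈ H}
3+0=3, 3+2=5, 3+4=7, 3+6=9, 3+8=11, 3+10=13, 3+12=15, 3+14=17, 3+16=19, 3+18=1
3 + H = {1, 3, 5, 7, 9, 11, 13, 15, 17, 19} = 1 + H

3 + H = {1, 3, 5, 7, 9, 11, 13, 15, 17, 19}


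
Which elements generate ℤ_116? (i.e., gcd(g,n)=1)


g generates ℤ_n iff gcd(g,n) = 1
Prime factors of 116: 2, 29
Generators are g ∈ {1,...,115} not divisible by any of these primes.
Generators: {1, 3, 5, 7, 9, 11, 13, 15, 17, 19, 21, 23, 25, 27, 31, 33, 35, 37, 39, 41, 43, 45, 47, 49, 51, 53, 55, 57, 59, 61, 63, 65, 67, 69, 71, 73, 75, 77, 79, 81, 83, 85, 89, 91, 93, 95, 97, 99, 101, 103, 105, 107, 109, 111, 113, 115}
Number of generators = φ(116) = 56

Generators of ℤ_116 = {1, 3, 5, 7, 9, 11, 13, 15, 17, 19, 21, 23, 25, 27, 31, 33, 35, 37, 39, 41, 43, 45, 47, 49, 51, 53, 55, 57, 59, 61, 63, 65, 67, 69, 71, 73, 75, 77, 79, 81, 83, 85, 89, 91, 93, 95, 97, 99, 101, 103, 105, 107, 109, 111, 113, 115}


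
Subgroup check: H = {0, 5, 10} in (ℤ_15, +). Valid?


Subgroup test for H = {0, 5, 10} in (ℤ_15, +):
(1) 0 ∈ H? Yes
(2) Closure: for all a,b ∈ H, (a+b) mod 15 ∈ H? Yes
(3) Inverses: for all a ∈ H, -a mod 15 ∈ H? Yes

Yes, H is a subgroup of ℤ_15


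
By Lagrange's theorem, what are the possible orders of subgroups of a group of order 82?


Lagrange's theorem: |H| divides |G|
|G| = 82
Divisors of 82: 1, 2, 41, 82

Possible subgroup orders: {1, 2, 41, 82}


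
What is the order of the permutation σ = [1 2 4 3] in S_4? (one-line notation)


Cycle decomposition: (3 4)
Cycle lengths: 2
Order = lcm(2) = 2

ord(σ) = 2


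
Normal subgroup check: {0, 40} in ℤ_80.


H = {0, 40} in ℤ_80
ℤ_80 is abelian; every subgroup of an abelian group is normal

Yes, normal subgroup


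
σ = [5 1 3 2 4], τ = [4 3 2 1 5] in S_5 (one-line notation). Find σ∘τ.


σ∘τ: apply τ first, then σ
1 →τ 4 →σ 2
2 →τ 3 →σ 3
3 →τ 2 →σ 1
4 →τ 1 →σ 5
5 →τ 5 →σ 4

σ∘τ = [2 3 1 5 4]


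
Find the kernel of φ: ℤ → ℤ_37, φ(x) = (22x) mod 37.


Kernel = preimage of identity
ker(φ) = {x ∈ ℤ : 22x ≡ 0 (mod 37)}. gcd(22,37) = 1, so 22x ≡ 0 (mod 37) ⟺ x ≡ 0 (mod 37/1 = 37). Hence ker(φ) = 37ℤ

ker(φ) = 37ℤ


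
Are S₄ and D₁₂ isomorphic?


Comparing S₄ and D₁₂:
S₄ has trivial center; D₁₂ has center {e, r⁶}

No, S₄ ≇ D₁₂


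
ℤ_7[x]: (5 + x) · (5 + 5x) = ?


Expand and collect like terms; reduce coefficients mod 7:
x^0: 5·5 = 25 ≡ 4 (mod 7)
x^1: 5·5 + 1·5 = 30 ≡ 2 (mod 7)
x^2: 1·5 = 5 ≡ 5 (mod 7)
Result: 4 + 2x + 5x^2

f · g = 4 + 2x + 5x^2


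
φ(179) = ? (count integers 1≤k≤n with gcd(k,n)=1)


Factor n: 179 = 179
φ(n) = n · ∏(1 - 1/p) over distinct primes p | n
φ(179) = 179 · (1 - 1/179) = 178

φ(179) = 178


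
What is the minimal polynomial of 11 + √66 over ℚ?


Let α = 11 + √66. Then α - 11 = √66, so (α - 11)² = 66, giving α² - 22α + 55 = 0. Degree 2 and α ∉ ℚ, so this is the minimal polynomial.

Minimal polynomial: x² - 22x + 55


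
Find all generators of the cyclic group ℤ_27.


g generates ℤ_n iff gcd(g,n) = 1
Prime factors of 27: 3
Generators are g ∈ {1,...,26} not divisible by any of these primes.
Generators: {1, 2, 4, 5, 7, 8, 10, 11, 13, 14, 16, 17, 19, 20, 22, 23, 25, 26}
Number of generators = φ(27) = 18

Generators of ℤ_27 = {1, 2, 4, 5, 7, 8, 10, 11, 13, 14, 16, 17, 19, 20, 22, 23, 25, 26}


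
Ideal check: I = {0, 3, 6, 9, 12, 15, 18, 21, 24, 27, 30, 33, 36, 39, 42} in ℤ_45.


Check ideal conditions for I = {0, 3, 6, 9, 12, 15, 18, 21, 24, 27, 30, 33, 36, 39, 42} in ℤ_45:
(1) I is an additive subgroup? Yes
(2) For r ∈ ℤ_45 and a ∈ I: r·a ∈ I? Yes

Yes, I is an ideal of ℤ_45


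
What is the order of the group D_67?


|D_n| = 2n (n rotations and n reflections)
|D_67| = 2×67 = 134

|D_67| = 134


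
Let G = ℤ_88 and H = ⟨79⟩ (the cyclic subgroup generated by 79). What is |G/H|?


|⟨79⟩| = n / gcd(79, 88) = 88 / 1 = 88
H is normal (ℤ_88 is abelian).
|G/H| = |G| / |H| = 88 / 88 = 1

|G/H| = 1


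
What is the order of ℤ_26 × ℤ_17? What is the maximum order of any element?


|ℤ_26 × ℤ_17| = 26 × 17 = 442
Max element order = lcm(26,17) = 442
Cyclic? Yes (gcd=1)

|ℤ_26×ℤ_17| = 442, max element order = 442


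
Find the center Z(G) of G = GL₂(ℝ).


Z(G) = {g ∈ G | gx = xg for all x ∈ G}
Only scalar multiples of the identity commute with all invertible matrices

Z(GL₂(ℝ)) = {aI : a ∈ ℝ, a ≠ 0}


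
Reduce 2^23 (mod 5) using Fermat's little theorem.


Fermat's little theorem: if p is prime and gcd(a,p)=1, then a^(p-1) ≡ 1 (mod p)
p = 5 is prime, gcd(2,5) = 1
Reduce exponent: 23 mod 4 = 3
So 2^23 ≡ 2^3 (mod 5)
2^3 mod 5 = 3

2^23 ≡ 3 (mod 5)


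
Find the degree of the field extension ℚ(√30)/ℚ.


√30 has minimal polynomial x² - 30 (irreducible over ℚ since 30 is squarefree)

[ℚ(√30)/ℚ] = 2


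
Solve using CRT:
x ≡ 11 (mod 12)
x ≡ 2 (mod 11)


m₁ = 12, m₂ = 11, gcd = 1, so CRT applies. M = m₁·m₂ = 132
Let M₁ = M/m₁ = 11, M₂ = M/m₂ = 12
Find y₁ ≡ M₁⁻¹ (mod m₁): 11⁻¹ ≡ 11 (mod 12)
Find y₂ ≡ M₂⁻¹ (mod m₂): 12⁻¹ ≡ 1 (mod 11)
x = a₁·M₁·y₁ + a₂·M₂·y₂ = 11·11·11 + 2·12·1 = 1355
Reduce mod 132: x ≡ 35
Check: 35 mod 12 = 11 ✓, 35 mod 11 = 2 ✓

x ≡ 35 (mod 132)


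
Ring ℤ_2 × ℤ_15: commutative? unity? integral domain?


Direct product ring; commutative with unity (1,1); but (1,0)·(0,1) = (0,0) gives zero divisors, so not an integral domain
Commutative: Yes
Integral domain: No
Has unity: Yes

ℤ_2 × ℤ_15: Commutative=Yes, Unity=Yes


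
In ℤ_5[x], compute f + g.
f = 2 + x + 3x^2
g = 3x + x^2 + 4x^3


Add coefficients mod 5:
x^0: 2 + 0 = 2 (mod 5)
x^1: 1 + 3 = 4 (mod 5)
x^2: 3 + 1 = 4 (mod 5)
x^3: 0 + 4 = 4 (mod 5)
Result: 2 + 4x + 4x^2 + 4x^3

f + g = 2 + 4x + 4x^2 + 4x^3


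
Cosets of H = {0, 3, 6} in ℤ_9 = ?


H = {0, 3, 6}, |H| = 3
Number of cosets = |G|/|H| = 9/3 = 3
0 + H = {0, 3, 6}
1 + H = {1, 4, 7}
2 + H = {2, 5, 8}

Cosets: 0+H={0,3,6}; 1+H={1,4,7}; 2+H={2,5,8}


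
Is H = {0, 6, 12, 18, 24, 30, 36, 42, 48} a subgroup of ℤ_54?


Subgroup test for H = {0, 6, 12, 18, 24, 30, 36, 42, 48} in (ℤ_54, +):
(1) 0 ∈ H? Yes
(2) Closure: for all a,b ∈ H, (a+b) mod 54 ∈ H? Yes
(3) Inverses: for all a ∈ H, -a mod 54 ∈ H? Yes

Yes, H is a subgroup of ℤ_54


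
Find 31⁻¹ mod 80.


Use the extended Euclidean algorithm to write 1 = 31·s + 80·t; then s mod 80 is the inverse.
Euclidean algorithm:
  31 = 0·80 + 31
  80 = 2·31 + 18
  31 = 1·18 + 13
  18 = 1·13 + 5
  13 = 2·5 + 3
  5 = 1·3 + 2
  3 = 1·2 + 1
  2 = 2·1 + 0
gcd(31,80) = 1
Back-substitution gives: 31·(31) + 80·(-12) = 1
So 31⁻¹ ≡ 31 ≡ 31 (mod 80)
Check: 31 × 31 = 961 ≡ 1 (mod 80) ✓

31⁻¹ ≡ 31 (mod 80)


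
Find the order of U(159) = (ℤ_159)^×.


U(n) is the group of units mod n; |U(n)| = φ(n)
|U(159)| = φ(159) = 104

|U(159) = (ℤ_159)^×| = 104


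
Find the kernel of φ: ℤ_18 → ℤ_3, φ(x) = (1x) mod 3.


Kernel = preimage of identity
ker(φ) = {x ∈ ℤ_18 : 1x ≡ 0 (mod 3)}. Since 3 | 18, φ is well-defined. The kernel is the cyclic subgroup ⟨3⟩ of ℤ_18 (order 6), i.e. {0, 3, 6, 9, 12, 15}

ker(φ) = {0, 3, 6, 9, 12, 15}


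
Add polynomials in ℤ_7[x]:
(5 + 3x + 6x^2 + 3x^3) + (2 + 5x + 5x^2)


Add coefficients mod 7:
x^0: 5 + 2 = 0 (mod 7)
x^1: 3 + 5 = 1 (mod 7)
x^2: 6 + 5 = 4 (mod 7)
x^3: 3 + 0 = 3 (mod 7)
Result: x + 4x^2 + 3x^3

f + g = x + 4x^2 + 3x^3


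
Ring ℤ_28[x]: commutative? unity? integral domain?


ℤ_28 has zero divisors (2·14 ≡ 0), and these lift to constant zero divisors in ℤ_28[x]; so not an integral domain
Commutative: Yes
Integral domain: No
Has unity: Yes

ℤ_28[x]: Commutative=Yes, Unity=Yes


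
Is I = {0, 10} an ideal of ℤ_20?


Check ideal conditions for I = {0, 10} in ℤ_20:
(1) I is an additive subgroup? Yes
(2) For r ∈ ℤ_20 and a ∈ I: r·a ∈ I? Yes

Yes, I is an ideal of ℤ_20


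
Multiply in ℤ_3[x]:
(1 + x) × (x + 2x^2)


Expand and collect like terms; reduce coefficients mod 3:
x^0: 1·0 = 0 ≡ 0 (mod 3)
x^1: 1·1 + 1·0 = 1 ≡ 1 (mod 3)
x^2: 1·2 + 1·1 = 3 ≡ 0 (mod 3)
x^3: 1·2 = 2 ≡ 2 (mod 3)
Result: x + 2x^3

f · g = x + 2x^3


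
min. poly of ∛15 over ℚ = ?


∛15 satisfies x³ - 15 = 0, irreducible over ℚ (no rational root; 15 is not a perfect cube)

Minimal polynomial: x³ - 15


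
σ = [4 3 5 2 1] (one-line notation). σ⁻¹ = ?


To find σ⁻¹, swap domain and range:
σ(1) = 4 → σ⁻¹(4) = 1
σ(2) = 3 → σ⁻¹(3) = 2
σ(3) = 5 → σ⁻¹(5) = 3
σ(4) = 2 → σ⁻¹(2) = 4
σ(5) = 1 → σ⁻¹(1) = 5

σ⁻¹ = [5 4 2 1 3]


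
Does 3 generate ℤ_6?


g generates ℤ_n iff gcd(g, n) = 1
gcd(3, 6) = 3
Since gcd = 3 ≠ 1, ⟨3⟩ has order 2 < 6, so 3 is not a generator.

No, 3 does not generate ℤ_6


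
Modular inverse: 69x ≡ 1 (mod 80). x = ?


Use the extended Euclidean algorithm to write 1 = 69·s + 80·t; then s mod 80 is the inverse.
Euclidean algorithm:
  69 = 0·80 + 69
  80 = 1·69 + 11
  69 = 6·11 + 3
  11 = 3·3 + 2
  3 = 1·2 + 1
  2 = 2·1 + 0
gcd(69,80) = 1
Back-substitution gives: 69·(29) + 80·(-25) = 1
So 69⁻¹ ≡ 29 ≡ 29 (mod 80)
Check: 69 × 29 = 2001 ≡ 1 (mod 80) ✓

69⁻¹ ≡ 29 (mod 80)


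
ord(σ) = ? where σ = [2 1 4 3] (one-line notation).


Cycle decomposition: (1 2) (3 4)
Cycle lengths: 2, 2
Order = lcm(2, 2) = 2

ord(σ) = 2


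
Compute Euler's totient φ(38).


Factor n: 38 = 2 × 19
φ(n) = n · ∏(1 - 1/p) over distinct primes p | n
φ(38) = 38 · (1 - 1/2) · (1 - 1/19) = 18

φ(38) = 18


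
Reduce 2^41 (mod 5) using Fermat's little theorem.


Fermat's little theorem: if p is prime and gcd(a,p)=1, then a^(p-1) ≡ 1 (mod p)
p = 5 is prime, gcd(2,5) = 1
Reduce exponent: 41 mod 4 = 1
So 2^41 ≡ 2^1 (mod 5)
2^1 mod 5 = 2

2^41 ≡ 2 (mod 5)


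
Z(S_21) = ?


Z(G) = {g ∈ G | gx = xg for all x ∈ G}
S_n is non-abelian for n ≥ 3; Z(S_21) is trivial

Z(S_21) = {e}


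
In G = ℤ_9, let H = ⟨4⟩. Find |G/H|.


|⟨4⟩| = n / gcd(4, 9) = 9 / 1 = 9
H is normal (ℤ_9 is abelian).
|G/H| = |G| / |H| = 9 / 9 = 1

|G/H| = 1


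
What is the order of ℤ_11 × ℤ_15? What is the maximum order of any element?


|ℤ_11 × ℤ_15| = 11 × 15 = 165
Max element order = lcm(11,15) = 165
Cyclic? Yes (gcd=1)

|ℤ_11×ℤ_15| = 165, max element order = 165


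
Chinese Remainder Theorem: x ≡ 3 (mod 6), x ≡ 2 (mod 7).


m₁ = 6, m₂ = 7, gcd = 1, so CRT applies. M = m₁·m₂ = 42
Let M₁ = M/m₁ = 7, M₂ = M/m₂ = 6
Find y₁ ≡ M₁⁻¹ (mod m₁): 7⁻¹ ≡ 1 (mod 6)
Find y₂ ≡ M₂⁻¹ (mod m₂): 6⁻¹ ≡ 6 (mod 7)
x = a₁·M₁·y₁ + a₂·M₂·y₂ = 3·7·1 + 2·6·6 = 93
Reduce mod 42: x ≡ 9
Check: 9 mod 6 = 3 ✓, 9 mod 7 = 2 ✓

x ≡ 9 (mod 42)


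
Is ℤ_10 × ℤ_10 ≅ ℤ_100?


Comparing ℤ_10 × ℤ_10 and ℤ_100:
gcd(10,10) = 10 ≠ 1. Max element order in ℤ_10×ℤ_10 is lcm(10,10) = 10 < 100, so it has no element of order 100

No, ℤ_10 × ℤ_10 ≇ ℤ_100


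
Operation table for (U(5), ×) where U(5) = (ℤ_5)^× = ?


Elements: {1, 2, 3, 4}
Operation: multiplication mod 5
Entry (a, b) = (a × b) mod 5

Cayley table:
  | 1 | 2 | 3 | 4
1 | 1 | 2 | 3 | 4
2 | 2 | 4 | 1 | 3
3 | 3 | 1 | 4 | 2
4 | 4 | 3 | 2 | 1


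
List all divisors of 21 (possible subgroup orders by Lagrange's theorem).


Lagrange's theorem: |H| divides |G|
|G| = 21
Divisors of 21: 1, 3, 7, 21

Possible subgroup orders: {1, 3, 7, 21}


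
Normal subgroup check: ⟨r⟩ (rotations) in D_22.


H = ⟨r⟩ (rotations) in D_22
The rotation subgroup ⟨r⟩ has index 2 in D_22, so it is normal

Yes, normal subgroup


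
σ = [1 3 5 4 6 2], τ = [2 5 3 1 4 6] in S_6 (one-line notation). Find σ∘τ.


σ∘τ: apply τ first, then σ
1 →τ 2 →σ 3
2 →τ 5 →σ 6
3 →τ 3 →σ 5
4 →τ 1 →σ 1
5 →τ 4 →σ 4
6 →τ 6 →σ 2

σ∘τ = [3 6 5 1 4 2]


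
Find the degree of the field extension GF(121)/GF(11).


GF(121) = GF(11^2), so the extension degree is 2

[GF(121)/GF(11)] = 2


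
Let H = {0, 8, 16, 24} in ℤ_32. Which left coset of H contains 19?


19 + H = {19 + h (mod 32) : h ∈ H}
19+0=19, 19+8=27, 19+16=3, 19+24=11
19 + H = {3, 11, 19, 27} = 3 + H

19 + H = {3, 11, 19, 27}


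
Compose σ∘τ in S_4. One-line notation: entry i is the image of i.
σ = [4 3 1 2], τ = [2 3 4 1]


σ∘τ: apply τ first, then σ
1 →τ 2 →σ 3
2 →τ 3 →σ 1
3 →τ 4 →σ 2
4 →τ 1 →σ 4

σ∘τ = [3 1 2 4]


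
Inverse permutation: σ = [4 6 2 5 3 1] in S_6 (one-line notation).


To find σ⁻¹, swap domain and range:
σ(1) = 4 → σ⁻¹(4) = 1
σ(2) = 6 → σ⁻¹(6) = 2
σ(3) = 2 → σ⁻¹(2) = 3
σ(4) = 5 → σ⁻¹(5) = 4
σ(5) = 3 → σ⁻¹(3) = 5
σ(6) = 1 → σ⁻¹(1) = 6

σ⁻¹ = [6 3 5 1 4 2]
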